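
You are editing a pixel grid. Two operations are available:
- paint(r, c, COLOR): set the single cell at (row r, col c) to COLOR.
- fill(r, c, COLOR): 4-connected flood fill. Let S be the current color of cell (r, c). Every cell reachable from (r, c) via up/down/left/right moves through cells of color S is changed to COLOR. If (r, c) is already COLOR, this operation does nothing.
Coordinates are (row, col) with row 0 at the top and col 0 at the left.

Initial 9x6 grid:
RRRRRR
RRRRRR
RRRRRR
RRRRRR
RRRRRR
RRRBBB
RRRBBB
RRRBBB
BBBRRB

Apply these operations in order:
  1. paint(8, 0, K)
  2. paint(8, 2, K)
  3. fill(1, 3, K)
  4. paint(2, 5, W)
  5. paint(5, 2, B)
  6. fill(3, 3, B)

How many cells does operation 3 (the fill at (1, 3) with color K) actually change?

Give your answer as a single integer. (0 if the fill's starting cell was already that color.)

Answer: 39

Derivation:
After op 1 paint(8,0,K):
RRRRRR
RRRRRR
RRRRRR
RRRRRR
RRRRRR
RRRBBB
RRRBBB
RRRBBB
KBBRRB
After op 2 paint(8,2,K):
RRRRRR
RRRRRR
RRRRRR
RRRRRR
RRRRRR
RRRBBB
RRRBBB
RRRBBB
KBKRRB
After op 3 fill(1,3,K) [39 cells changed]:
KKKKKK
KKKKKK
KKKKKK
KKKKKK
KKKKKK
KKKBBB
KKKBBB
KKKBBB
KBKRRB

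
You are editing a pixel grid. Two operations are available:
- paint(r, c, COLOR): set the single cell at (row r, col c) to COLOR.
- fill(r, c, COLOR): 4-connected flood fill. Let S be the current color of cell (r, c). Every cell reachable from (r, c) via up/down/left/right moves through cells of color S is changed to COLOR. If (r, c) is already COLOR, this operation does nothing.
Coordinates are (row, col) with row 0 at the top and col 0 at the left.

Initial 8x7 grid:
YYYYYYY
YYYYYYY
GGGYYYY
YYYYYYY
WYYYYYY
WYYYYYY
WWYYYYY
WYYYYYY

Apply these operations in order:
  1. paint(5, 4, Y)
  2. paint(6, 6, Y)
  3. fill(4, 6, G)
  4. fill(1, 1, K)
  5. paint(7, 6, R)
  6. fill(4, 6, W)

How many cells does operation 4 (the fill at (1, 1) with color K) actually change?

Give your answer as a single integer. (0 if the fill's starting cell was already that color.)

After op 1 paint(5,4,Y):
YYYYYYY
YYYYYYY
GGGYYYY
YYYYYYY
WYYYYYY
WYYYYYY
WWYYYYY
WYYYYYY
After op 2 paint(6,6,Y):
YYYYYYY
YYYYYYY
GGGYYYY
YYYYYYY
WYYYYYY
WYYYYYY
WWYYYYY
WYYYYYY
After op 3 fill(4,6,G) [48 cells changed]:
GGGGGGG
GGGGGGG
GGGGGGG
GGGGGGG
WGGGGGG
WGGGGGG
WWGGGGG
WGGGGGG
After op 4 fill(1,1,K) [51 cells changed]:
KKKKKKK
KKKKKKK
KKKKKKK
KKKKKKK
WKKKKKK
WKKKKKK
WWKKKKK
WKKKKKK

Answer: 51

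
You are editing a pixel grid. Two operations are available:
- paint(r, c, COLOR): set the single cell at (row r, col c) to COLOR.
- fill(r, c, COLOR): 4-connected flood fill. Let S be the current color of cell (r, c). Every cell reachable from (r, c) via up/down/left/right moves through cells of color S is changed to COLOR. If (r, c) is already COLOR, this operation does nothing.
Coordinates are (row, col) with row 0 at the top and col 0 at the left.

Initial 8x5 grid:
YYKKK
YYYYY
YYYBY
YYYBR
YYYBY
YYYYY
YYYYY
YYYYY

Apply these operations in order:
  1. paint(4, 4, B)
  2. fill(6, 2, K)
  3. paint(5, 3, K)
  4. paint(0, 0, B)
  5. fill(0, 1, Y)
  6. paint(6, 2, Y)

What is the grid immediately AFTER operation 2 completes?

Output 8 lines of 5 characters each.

Answer: KKKKK
KKKKK
KKKBK
KKKBR
KKKBB
KKKKK
KKKKK
KKKKK

Derivation:
After op 1 paint(4,4,B):
YYKKK
YYYYY
YYYBY
YYYBR
YYYBB
YYYYY
YYYYY
YYYYY
After op 2 fill(6,2,K) [32 cells changed]:
KKKKK
KKKKK
KKKBK
KKKBR
KKKBB
KKKKK
KKKKK
KKKKK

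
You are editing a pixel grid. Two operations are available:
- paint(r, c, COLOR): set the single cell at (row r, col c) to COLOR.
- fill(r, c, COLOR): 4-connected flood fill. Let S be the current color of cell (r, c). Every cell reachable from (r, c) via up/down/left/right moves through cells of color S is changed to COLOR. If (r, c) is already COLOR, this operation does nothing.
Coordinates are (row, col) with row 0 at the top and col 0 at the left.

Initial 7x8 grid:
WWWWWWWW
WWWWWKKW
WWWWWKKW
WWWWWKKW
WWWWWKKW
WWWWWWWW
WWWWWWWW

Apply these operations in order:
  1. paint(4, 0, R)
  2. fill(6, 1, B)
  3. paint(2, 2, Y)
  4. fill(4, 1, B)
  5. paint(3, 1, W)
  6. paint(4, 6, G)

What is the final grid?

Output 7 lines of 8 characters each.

After op 1 paint(4,0,R):
WWWWWWWW
WWWWWKKW
WWWWWKKW
WWWWWKKW
RWWWWKKW
WWWWWWWW
WWWWWWWW
After op 2 fill(6,1,B) [47 cells changed]:
BBBBBBBB
BBBBBKKB
BBBBBKKB
BBBBBKKB
RBBBBKKB
BBBBBBBB
BBBBBBBB
After op 3 paint(2,2,Y):
BBBBBBBB
BBBBBKKB
BBYBBKKB
BBBBBKKB
RBBBBKKB
BBBBBBBB
BBBBBBBB
After op 4 fill(4,1,B) [0 cells changed]:
BBBBBBBB
BBBBBKKB
BBYBBKKB
BBBBBKKB
RBBBBKKB
BBBBBBBB
BBBBBBBB
After op 5 paint(3,1,W):
BBBBBBBB
BBBBBKKB
BBYBBKKB
BWBBBKKB
RBBBBKKB
BBBBBBBB
BBBBBBBB
After op 6 paint(4,6,G):
BBBBBBBB
BBBBBKKB
BBYBBKKB
BWBBBKKB
RBBBBKGB
BBBBBBBB
BBBBBBBB

Answer: BBBBBBBB
BBBBBKKB
BBYBBKKB
BWBBBKKB
RBBBBKGB
BBBBBBBB
BBBBBBBB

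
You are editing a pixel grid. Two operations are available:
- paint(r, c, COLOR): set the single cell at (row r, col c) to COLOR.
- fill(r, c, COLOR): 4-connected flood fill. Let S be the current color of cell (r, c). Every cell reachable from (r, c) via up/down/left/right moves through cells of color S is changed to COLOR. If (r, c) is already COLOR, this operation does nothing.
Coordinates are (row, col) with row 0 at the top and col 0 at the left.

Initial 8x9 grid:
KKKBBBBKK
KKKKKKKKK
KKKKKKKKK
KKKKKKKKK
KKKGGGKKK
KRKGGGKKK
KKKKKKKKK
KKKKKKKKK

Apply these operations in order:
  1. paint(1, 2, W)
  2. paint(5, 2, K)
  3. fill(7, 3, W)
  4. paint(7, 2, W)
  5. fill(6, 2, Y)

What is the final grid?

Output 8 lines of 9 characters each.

Answer: YYYBBBBYY
YYYYYYYYY
YYYYYYYYY
YYYYYYYYY
YYYGGGYYY
YRYGGGYYY
YYYYYYYYY
YYYYYYYYY

Derivation:
After op 1 paint(1,2,W):
KKKBBBBKK
KKWKKKKKK
KKKKKKKKK
KKKKKKKKK
KKKGGGKKK
KRKGGGKKK
KKKKKKKKK
KKKKKKKKK
After op 2 paint(5,2,K):
KKKBBBBKK
KKWKKKKKK
KKKKKKKKK
KKKKKKKKK
KKKGGGKKK
KRKGGGKKK
KKKKKKKKK
KKKKKKKKK
After op 3 fill(7,3,W) [60 cells changed]:
WWWBBBBWW
WWWWWWWWW
WWWWWWWWW
WWWWWWWWW
WWWGGGWWW
WRWGGGWWW
WWWWWWWWW
WWWWWWWWW
After op 4 paint(7,2,W):
WWWBBBBWW
WWWWWWWWW
WWWWWWWWW
WWWWWWWWW
WWWGGGWWW
WRWGGGWWW
WWWWWWWWW
WWWWWWWWW
After op 5 fill(6,2,Y) [61 cells changed]:
YYYBBBBYY
YYYYYYYYY
YYYYYYYYY
YYYYYYYYY
YYYGGGYYY
YRYGGGYYY
YYYYYYYYY
YYYYYYYYY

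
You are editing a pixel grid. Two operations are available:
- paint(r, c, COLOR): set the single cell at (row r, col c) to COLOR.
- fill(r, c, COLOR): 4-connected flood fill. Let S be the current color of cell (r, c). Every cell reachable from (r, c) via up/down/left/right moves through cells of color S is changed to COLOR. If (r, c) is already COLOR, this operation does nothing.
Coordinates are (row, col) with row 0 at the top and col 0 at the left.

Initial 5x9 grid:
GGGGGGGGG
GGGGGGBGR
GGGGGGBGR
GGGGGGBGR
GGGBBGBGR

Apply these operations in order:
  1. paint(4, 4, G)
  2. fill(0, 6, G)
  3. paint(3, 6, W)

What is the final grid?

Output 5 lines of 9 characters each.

After op 1 paint(4,4,G):
GGGGGGGGG
GGGGGGBGR
GGGGGGBGR
GGGGGGBGR
GGGBGGBGR
After op 2 fill(0,6,G) [0 cells changed]:
GGGGGGGGG
GGGGGGBGR
GGGGGGBGR
GGGGGGBGR
GGGBGGBGR
After op 3 paint(3,6,W):
GGGGGGGGG
GGGGGGBGR
GGGGGGBGR
GGGGGGWGR
GGGBGGBGR

Answer: GGGGGGGGG
GGGGGGBGR
GGGGGGBGR
GGGGGGWGR
GGGBGGBGR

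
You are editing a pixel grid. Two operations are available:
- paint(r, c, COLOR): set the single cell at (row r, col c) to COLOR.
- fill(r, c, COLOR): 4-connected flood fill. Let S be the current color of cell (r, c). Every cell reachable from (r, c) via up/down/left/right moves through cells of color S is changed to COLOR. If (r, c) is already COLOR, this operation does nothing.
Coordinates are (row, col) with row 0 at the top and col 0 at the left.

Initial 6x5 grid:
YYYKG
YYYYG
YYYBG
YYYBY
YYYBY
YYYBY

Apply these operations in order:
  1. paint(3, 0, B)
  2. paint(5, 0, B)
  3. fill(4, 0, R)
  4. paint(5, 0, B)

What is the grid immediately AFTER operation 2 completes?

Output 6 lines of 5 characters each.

After op 1 paint(3,0,B):
YYYKG
YYYYG
YYYBG
BYYBY
YYYBY
YYYBY
After op 2 paint(5,0,B):
YYYKG
YYYYG
YYYBG
BYYBY
YYYBY
BYYBY

Answer: YYYKG
YYYYG
YYYBG
BYYBY
YYYBY
BYYBY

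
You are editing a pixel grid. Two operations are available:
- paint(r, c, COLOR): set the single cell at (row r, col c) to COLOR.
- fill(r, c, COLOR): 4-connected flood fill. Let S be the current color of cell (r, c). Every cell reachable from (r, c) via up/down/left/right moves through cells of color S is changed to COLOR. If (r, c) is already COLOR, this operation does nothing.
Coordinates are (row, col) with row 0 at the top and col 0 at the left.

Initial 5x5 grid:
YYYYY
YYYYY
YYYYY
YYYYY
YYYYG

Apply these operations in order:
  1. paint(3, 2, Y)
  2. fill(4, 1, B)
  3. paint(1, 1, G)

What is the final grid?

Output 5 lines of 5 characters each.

After op 1 paint(3,2,Y):
YYYYY
YYYYY
YYYYY
YYYYY
YYYYG
After op 2 fill(4,1,B) [24 cells changed]:
BBBBB
BBBBB
BBBBB
BBBBB
BBBBG
After op 3 paint(1,1,G):
BBBBB
BGBBB
BBBBB
BBBBB
BBBBG

Answer: BBBBB
BGBBB
BBBBB
BBBBB
BBBBG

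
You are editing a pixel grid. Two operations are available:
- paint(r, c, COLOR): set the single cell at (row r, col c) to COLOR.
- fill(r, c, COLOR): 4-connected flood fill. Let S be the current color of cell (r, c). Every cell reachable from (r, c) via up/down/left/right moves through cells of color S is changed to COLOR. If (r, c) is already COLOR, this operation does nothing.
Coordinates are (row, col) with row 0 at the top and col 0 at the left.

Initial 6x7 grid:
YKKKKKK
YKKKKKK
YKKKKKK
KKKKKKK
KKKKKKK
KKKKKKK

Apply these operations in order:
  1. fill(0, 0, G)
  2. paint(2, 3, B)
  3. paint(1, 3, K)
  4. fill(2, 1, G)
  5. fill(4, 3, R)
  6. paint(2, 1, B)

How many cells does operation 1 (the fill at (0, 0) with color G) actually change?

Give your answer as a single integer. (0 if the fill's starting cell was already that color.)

Answer: 3

Derivation:
After op 1 fill(0,0,G) [3 cells changed]:
GKKKKKK
GKKKKKK
GKKKKKK
KKKKKKK
KKKKKKK
KKKKKKK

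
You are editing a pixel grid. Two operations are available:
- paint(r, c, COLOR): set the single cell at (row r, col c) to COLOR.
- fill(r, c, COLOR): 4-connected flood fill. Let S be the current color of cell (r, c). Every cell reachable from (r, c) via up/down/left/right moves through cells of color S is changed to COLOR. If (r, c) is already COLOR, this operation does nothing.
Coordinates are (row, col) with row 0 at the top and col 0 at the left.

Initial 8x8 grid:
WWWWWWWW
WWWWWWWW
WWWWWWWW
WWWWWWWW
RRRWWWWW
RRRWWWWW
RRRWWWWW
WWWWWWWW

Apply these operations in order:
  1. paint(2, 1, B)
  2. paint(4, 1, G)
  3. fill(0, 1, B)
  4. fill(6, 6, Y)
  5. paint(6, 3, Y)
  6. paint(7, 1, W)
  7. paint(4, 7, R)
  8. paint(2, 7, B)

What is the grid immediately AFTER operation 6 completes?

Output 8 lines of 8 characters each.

Answer: YYYYYYYY
YYYYYYYY
YYYYYYYY
YYYYYYYY
RGRYYYYY
RRRYYYYY
RRRYYYYY
YWYYYYYY

Derivation:
After op 1 paint(2,1,B):
WWWWWWWW
WWWWWWWW
WBWWWWWW
WWWWWWWW
RRRWWWWW
RRRWWWWW
RRRWWWWW
WWWWWWWW
After op 2 paint(4,1,G):
WWWWWWWW
WWWWWWWW
WBWWWWWW
WWWWWWWW
RGRWWWWW
RRRWWWWW
RRRWWWWW
WWWWWWWW
After op 3 fill(0,1,B) [54 cells changed]:
BBBBBBBB
BBBBBBBB
BBBBBBBB
BBBBBBBB
RGRBBBBB
RRRBBBBB
RRRBBBBB
BBBBBBBB
After op 4 fill(6,6,Y) [55 cells changed]:
YYYYYYYY
YYYYYYYY
YYYYYYYY
YYYYYYYY
RGRYYYYY
RRRYYYYY
RRRYYYYY
YYYYYYYY
After op 5 paint(6,3,Y):
YYYYYYYY
YYYYYYYY
YYYYYYYY
YYYYYYYY
RGRYYYYY
RRRYYYYY
RRRYYYYY
YYYYYYYY
After op 6 paint(7,1,W):
YYYYYYYY
YYYYYYYY
YYYYYYYY
YYYYYYYY
RGRYYYYY
RRRYYYYY
RRRYYYYY
YWYYYYYY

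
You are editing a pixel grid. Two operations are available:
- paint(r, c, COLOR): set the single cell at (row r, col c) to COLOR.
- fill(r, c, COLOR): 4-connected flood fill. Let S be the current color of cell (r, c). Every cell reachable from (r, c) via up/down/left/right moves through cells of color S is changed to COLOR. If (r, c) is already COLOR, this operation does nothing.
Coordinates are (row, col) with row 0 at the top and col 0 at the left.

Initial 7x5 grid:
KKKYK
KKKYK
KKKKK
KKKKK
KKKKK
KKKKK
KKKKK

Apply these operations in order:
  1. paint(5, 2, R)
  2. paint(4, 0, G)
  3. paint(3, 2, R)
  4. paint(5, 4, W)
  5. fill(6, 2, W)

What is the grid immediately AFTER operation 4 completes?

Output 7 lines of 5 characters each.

After op 1 paint(5,2,R):
KKKYK
KKKYK
KKKKK
KKKKK
KKKKK
KKRKK
KKKKK
After op 2 paint(4,0,G):
KKKYK
KKKYK
KKKKK
KKKKK
GKKKK
KKRKK
KKKKK
After op 3 paint(3,2,R):
KKKYK
KKKYK
KKKKK
KKRKK
GKKKK
KKRKK
KKKKK
After op 4 paint(5,4,W):
KKKYK
KKKYK
KKKKK
KKRKK
GKKKK
KKRKW
KKKKK

Answer: KKKYK
KKKYK
KKKKK
KKRKK
GKKKK
KKRKW
KKKKK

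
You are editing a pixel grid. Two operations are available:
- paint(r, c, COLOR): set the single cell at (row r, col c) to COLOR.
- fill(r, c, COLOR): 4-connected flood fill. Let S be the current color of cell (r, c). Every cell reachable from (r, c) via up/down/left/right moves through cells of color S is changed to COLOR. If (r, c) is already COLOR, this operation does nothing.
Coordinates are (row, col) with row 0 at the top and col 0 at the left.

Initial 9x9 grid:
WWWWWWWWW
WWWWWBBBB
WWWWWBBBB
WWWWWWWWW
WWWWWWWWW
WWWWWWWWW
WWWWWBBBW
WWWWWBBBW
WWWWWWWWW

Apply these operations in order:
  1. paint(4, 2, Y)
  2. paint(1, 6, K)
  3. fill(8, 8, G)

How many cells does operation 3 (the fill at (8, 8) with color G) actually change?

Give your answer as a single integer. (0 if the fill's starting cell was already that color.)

Answer: 66

Derivation:
After op 1 paint(4,2,Y):
WWWWWWWWW
WWWWWBBBB
WWWWWBBBB
WWWWWWWWW
WWYWWWWWW
WWWWWWWWW
WWWWWBBBW
WWWWWBBBW
WWWWWWWWW
After op 2 paint(1,6,K):
WWWWWWWWW
WWWWWBKBB
WWWWWBBBB
WWWWWWWWW
WWYWWWWWW
WWWWWWWWW
WWWWWBBBW
WWWWWBBBW
WWWWWWWWW
After op 3 fill(8,8,G) [66 cells changed]:
GGGGGGGGG
GGGGGBKBB
GGGGGBBBB
GGGGGGGGG
GGYGGGGGG
GGGGGGGGG
GGGGGBBBG
GGGGGBBBG
GGGGGGGGG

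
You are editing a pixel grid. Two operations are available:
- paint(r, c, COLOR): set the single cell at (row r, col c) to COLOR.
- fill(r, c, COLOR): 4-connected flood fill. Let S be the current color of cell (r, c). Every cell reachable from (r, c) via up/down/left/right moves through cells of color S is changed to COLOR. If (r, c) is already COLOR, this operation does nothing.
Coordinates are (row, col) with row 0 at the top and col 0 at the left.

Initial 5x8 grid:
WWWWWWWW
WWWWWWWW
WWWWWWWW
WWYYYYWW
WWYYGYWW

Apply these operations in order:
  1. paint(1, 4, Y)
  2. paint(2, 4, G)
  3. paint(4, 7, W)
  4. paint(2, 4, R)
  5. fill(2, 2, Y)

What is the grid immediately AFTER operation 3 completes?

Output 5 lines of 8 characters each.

After op 1 paint(1,4,Y):
WWWWWWWW
WWWWYWWW
WWWWWWWW
WWYYYYWW
WWYYGYWW
After op 2 paint(2,4,G):
WWWWWWWW
WWWWYWWW
WWWWGWWW
WWYYYYWW
WWYYGYWW
After op 3 paint(4,7,W):
WWWWWWWW
WWWWYWWW
WWWWGWWW
WWYYYYWW
WWYYGYWW

Answer: WWWWWWWW
WWWWYWWW
WWWWGWWW
WWYYYYWW
WWYYGYWW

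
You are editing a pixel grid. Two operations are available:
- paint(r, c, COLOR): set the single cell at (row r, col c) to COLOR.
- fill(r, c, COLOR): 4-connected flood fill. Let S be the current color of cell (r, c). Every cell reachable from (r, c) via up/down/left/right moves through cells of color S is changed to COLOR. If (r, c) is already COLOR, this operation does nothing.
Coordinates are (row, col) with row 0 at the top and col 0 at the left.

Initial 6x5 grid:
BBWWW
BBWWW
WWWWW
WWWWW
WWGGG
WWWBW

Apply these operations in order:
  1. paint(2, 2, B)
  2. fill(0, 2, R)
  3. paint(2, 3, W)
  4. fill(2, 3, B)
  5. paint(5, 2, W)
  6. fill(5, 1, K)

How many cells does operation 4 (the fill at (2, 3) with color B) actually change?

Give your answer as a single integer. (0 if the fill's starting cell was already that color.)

After op 1 paint(2,2,B):
BBWWW
BBWWW
WWBWW
WWWWW
WWGGG
WWWBW
After op 2 fill(0,2,R) [20 cells changed]:
BBRRR
BBRRR
RRBRR
RRRRR
RRGGG
RRRBW
After op 3 paint(2,3,W):
BBRRR
BBRRR
RRBWR
RRRRR
RRGGG
RRRBW
After op 4 fill(2,3,B) [1 cells changed]:
BBRRR
BBRRR
RRBBR
RRRRR
RRGGG
RRRBW

Answer: 1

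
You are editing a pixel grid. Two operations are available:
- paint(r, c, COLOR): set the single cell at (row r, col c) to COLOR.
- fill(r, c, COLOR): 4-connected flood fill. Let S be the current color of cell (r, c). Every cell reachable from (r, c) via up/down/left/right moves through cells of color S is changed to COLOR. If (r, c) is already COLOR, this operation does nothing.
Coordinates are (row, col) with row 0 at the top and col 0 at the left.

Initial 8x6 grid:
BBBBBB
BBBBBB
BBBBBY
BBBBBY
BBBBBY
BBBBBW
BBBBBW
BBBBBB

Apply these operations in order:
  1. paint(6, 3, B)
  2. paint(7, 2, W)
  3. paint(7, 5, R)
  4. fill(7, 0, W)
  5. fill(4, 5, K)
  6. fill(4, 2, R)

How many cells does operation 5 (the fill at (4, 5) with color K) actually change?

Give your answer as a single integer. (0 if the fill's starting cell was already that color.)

After op 1 paint(6,3,B):
BBBBBB
BBBBBB
BBBBBY
BBBBBY
BBBBBY
BBBBBW
BBBBBW
BBBBBB
After op 2 paint(7,2,W):
BBBBBB
BBBBBB
BBBBBY
BBBBBY
BBBBBY
BBBBBW
BBBBBW
BBWBBB
After op 3 paint(7,5,R):
BBBBBB
BBBBBB
BBBBBY
BBBBBY
BBBBBY
BBBBBW
BBBBBW
BBWBBR
After op 4 fill(7,0,W) [41 cells changed]:
WWWWWW
WWWWWW
WWWWWY
WWWWWY
WWWWWY
WWWWWW
WWWWWW
WWWWWR
After op 5 fill(4,5,K) [3 cells changed]:
WWWWWW
WWWWWW
WWWWWK
WWWWWK
WWWWWK
WWWWWW
WWWWWW
WWWWWR

Answer: 3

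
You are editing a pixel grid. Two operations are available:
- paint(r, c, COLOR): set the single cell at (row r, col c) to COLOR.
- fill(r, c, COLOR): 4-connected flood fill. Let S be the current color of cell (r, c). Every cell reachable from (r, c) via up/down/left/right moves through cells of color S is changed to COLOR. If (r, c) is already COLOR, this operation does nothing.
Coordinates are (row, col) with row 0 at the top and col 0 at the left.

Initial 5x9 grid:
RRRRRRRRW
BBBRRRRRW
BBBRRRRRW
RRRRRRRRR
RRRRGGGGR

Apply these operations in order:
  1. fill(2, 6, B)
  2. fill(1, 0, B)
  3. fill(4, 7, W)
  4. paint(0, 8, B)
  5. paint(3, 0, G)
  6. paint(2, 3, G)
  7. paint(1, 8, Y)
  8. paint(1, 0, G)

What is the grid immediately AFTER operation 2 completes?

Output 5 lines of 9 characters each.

After op 1 fill(2,6,B) [32 cells changed]:
BBBBBBBBW
BBBBBBBBW
BBBBBBBBW
BBBBBBBBB
BBBBGGGGB
After op 2 fill(1,0,B) [0 cells changed]:
BBBBBBBBW
BBBBBBBBW
BBBBBBBBW
BBBBBBBBB
BBBBGGGGB

Answer: BBBBBBBBW
BBBBBBBBW
BBBBBBBBW
BBBBBBBBB
BBBBGGGGB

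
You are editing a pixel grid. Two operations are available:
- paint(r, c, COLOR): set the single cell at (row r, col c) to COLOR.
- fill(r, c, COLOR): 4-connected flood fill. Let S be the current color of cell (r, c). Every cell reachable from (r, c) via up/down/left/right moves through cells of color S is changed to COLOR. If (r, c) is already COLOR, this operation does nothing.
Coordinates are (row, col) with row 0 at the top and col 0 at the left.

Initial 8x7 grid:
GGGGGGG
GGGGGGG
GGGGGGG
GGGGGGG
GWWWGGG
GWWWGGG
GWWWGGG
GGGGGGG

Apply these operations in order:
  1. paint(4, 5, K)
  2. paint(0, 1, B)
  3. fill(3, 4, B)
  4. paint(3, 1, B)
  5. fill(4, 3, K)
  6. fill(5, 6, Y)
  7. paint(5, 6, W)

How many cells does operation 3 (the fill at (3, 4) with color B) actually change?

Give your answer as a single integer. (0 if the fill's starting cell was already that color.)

Answer: 45

Derivation:
After op 1 paint(4,5,K):
GGGGGGG
GGGGGGG
GGGGGGG
GGGGGGG
GWWWGKG
GWWWGGG
GWWWGGG
GGGGGGG
After op 2 paint(0,1,B):
GBGGGGG
GGGGGGG
GGGGGGG
GGGGGGG
GWWWGKG
GWWWGGG
GWWWGGG
GGGGGGG
After op 3 fill(3,4,B) [45 cells changed]:
BBBBBBB
BBBBBBB
BBBBBBB
BBBBBBB
BWWWBKB
BWWWBBB
BWWWBBB
BBBBBBB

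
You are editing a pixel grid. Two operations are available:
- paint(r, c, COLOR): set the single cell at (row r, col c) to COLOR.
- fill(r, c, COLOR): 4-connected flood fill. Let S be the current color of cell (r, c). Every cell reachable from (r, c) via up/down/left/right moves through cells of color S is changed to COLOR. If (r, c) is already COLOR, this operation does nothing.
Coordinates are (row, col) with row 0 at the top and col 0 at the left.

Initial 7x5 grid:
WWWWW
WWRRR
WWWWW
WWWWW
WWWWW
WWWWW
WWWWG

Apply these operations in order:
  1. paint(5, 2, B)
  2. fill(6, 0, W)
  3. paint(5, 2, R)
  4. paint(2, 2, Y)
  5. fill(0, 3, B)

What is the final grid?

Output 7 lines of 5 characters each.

After op 1 paint(5,2,B):
WWWWW
WWRRR
WWWWW
WWWWW
WWWWW
WWBWW
WWWWG
After op 2 fill(6,0,W) [0 cells changed]:
WWWWW
WWRRR
WWWWW
WWWWW
WWWWW
WWBWW
WWWWG
After op 3 paint(5,2,R):
WWWWW
WWRRR
WWWWW
WWWWW
WWWWW
WWRWW
WWWWG
After op 4 paint(2,2,Y):
WWWWW
WWRRR
WWYWW
WWWWW
WWWWW
WWRWW
WWWWG
After op 5 fill(0,3,B) [29 cells changed]:
BBBBB
BBRRR
BBYBB
BBBBB
BBBBB
BBRBB
BBBBG

Answer: BBBBB
BBRRR
BBYBB
BBBBB
BBBBB
BBRBB
BBBBG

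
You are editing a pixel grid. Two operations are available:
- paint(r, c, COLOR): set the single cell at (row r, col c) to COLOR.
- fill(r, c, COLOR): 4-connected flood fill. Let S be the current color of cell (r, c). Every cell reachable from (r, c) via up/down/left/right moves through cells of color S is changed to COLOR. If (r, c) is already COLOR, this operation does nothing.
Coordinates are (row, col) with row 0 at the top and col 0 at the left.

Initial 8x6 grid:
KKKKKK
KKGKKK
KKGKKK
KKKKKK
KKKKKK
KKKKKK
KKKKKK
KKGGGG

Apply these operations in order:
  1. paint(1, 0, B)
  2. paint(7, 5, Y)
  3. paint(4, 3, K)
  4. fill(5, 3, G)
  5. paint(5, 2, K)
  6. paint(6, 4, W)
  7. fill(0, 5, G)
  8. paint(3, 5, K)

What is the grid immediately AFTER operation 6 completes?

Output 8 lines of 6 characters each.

After op 1 paint(1,0,B):
KKKKKK
BKGKKK
KKGKKK
KKKKKK
KKKKKK
KKKKKK
KKKKKK
KKGGGG
After op 2 paint(7,5,Y):
KKKKKK
BKGKKK
KKGKKK
KKKKKK
KKKKKK
KKKKKK
KKKKKK
KKGGGY
After op 3 paint(4,3,K):
KKKKKK
BKGKKK
KKGKKK
KKKKKK
KKKKKK
KKKKKK
KKKKKK
KKGGGY
After op 4 fill(5,3,G) [41 cells changed]:
GGGGGG
BGGGGG
GGGGGG
GGGGGG
GGGGGG
GGGGGG
GGGGGG
GGGGGY
After op 5 paint(5,2,K):
GGGGGG
BGGGGG
GGGGGG
GGGGGG
GGGGGG
GGKGGG
GGGGGG
GGGGGY
After op 6 paint(6,4,W):
GGGGGG
BGGGGG
GGGGGG
GGGGGG
GGGGGG
GGKGGG
GGGGWG
GGGGGY

Answer: GGGGGG
BGGGGG
GGGGGG
GGGGGG
GGGGGG
GGKGGG
GGGGWG
GGGGGY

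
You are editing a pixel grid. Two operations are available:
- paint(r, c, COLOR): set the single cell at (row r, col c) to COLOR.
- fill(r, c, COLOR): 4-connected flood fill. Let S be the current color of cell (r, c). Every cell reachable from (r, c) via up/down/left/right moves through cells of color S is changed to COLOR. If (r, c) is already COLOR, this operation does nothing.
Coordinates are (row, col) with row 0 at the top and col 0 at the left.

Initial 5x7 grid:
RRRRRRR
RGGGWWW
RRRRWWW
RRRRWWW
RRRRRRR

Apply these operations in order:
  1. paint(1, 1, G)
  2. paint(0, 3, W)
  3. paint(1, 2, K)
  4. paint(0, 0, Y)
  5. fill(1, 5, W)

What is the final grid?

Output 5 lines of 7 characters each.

After op 1 paint(1,1,G):
RRRRRRR
RGGGWWW
RRRRWWW
RRRRWWW
RRRRRRR
After op 2 paint(0,3,W):
RRRWRRR
RGGGWWW
RRRRWWW
RRRRWWW
RRRRRRR
After op 3 paint(1,2,K):
RRRWRRR
RGKGWWW
RRRRWWW
RRRRWWW
RRRRRRR
After op 4 paint(0,0,Y):
YRRWRRR
RGKGWWW
RRRRWWW
RRRRWWW
RRRRRRR
After op 5 fill(1,5,W) [0 cells changed]:
YRRWRRR
RGKGWWW
RRRRWWW
RRRRWWW
RRRRRRR

Answer: YRRWRRR
RGKGWWW
RRRRWWW
RRRRWWW
RRRRRRR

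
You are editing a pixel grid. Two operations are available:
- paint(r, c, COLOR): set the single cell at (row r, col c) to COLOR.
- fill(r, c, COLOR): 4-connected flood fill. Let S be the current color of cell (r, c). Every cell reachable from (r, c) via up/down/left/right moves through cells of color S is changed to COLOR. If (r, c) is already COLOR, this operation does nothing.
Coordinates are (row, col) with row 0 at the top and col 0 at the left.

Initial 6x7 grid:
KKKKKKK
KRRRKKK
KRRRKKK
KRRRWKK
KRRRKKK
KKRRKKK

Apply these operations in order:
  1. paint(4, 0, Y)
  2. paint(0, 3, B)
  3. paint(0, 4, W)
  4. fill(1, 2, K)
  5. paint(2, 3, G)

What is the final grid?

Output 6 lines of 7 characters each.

Answer: KKKBWKK
KKKKKKK
KKKGKKK
KKKKWKK
YKKKKKK
KKKKKKK

Derivation:
After op 1 paint(4,0,Y):
KKKKKKK
KRRRKKK
KRRRKKK
KRRRWKK
YRRRKKK
KKRRKKK
After op 2 paint(0,3,B):
KKKBKKK
KRRRKKK
KRRRKKK
KRRRWKK
YRRRKKK
KKRRKKK
After op 3 paint(0,4,W):
KKKBWKK
KRRRKKK
KRRRKKK
KRRRWKK
YRRRKKK
KKRRKKK
After op 4 fill(1,2,K) [14 cells changed]:
KKKBWKK
KKKKKKK
KKKKKKK
KKKKWKK
YKKKKKK
KKKKKKK
After op 5 paint(2,3,G):
KKKBWKK
KKKKKKK
KKKGKKK
KKKKWKK
YKKKKKK
KKKKKKK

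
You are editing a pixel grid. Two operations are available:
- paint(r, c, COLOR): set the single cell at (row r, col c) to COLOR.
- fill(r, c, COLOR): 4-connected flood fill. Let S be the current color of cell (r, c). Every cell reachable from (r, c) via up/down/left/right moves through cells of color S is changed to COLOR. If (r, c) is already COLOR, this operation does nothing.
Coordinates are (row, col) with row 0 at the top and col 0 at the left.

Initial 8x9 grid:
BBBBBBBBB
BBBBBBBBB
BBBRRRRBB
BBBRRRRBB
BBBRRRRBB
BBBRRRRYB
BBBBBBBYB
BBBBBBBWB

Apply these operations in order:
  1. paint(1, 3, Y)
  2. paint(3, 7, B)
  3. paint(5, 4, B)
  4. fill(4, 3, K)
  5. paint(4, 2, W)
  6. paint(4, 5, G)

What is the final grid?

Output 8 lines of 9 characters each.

After op 1 paint(1,3,Y):
BBBBBBBBB
BBBYBBBBB
BBBRRRRBB
BBBRRRRBB
BBBRRRRBB
BBBRRRRYB
BBBBBBBYB
BBBBBBBWB
After op 2 paint(3,7,B):
BBBBBBBBB
BBBYBBBBB
BBBRRRRBB
BBBRRRRBB
BBBRRRRBB
BBBRRRRYB
BBBBBBBYB
BBBBBBBWB
After op 3 paint(5,4,B):
BBBBBBBBB
BBBYBBBBB
BBBRRRRBB
BBBRRRRBB
BBBRRRRBB
BBBRBRRYB
BBBBBBBYB
BBBBBBBWB
After op 4 fill(4,3,K) [15 cells changed]:
BBBBBBBBB
BBBYBBBBB
BBBKKKKBB
BBBKKKKBB
BBBKKKKBB
BBBKBKKYB
BBBBBBBYB
BBBBBBBWB
After op 5 paint(4,2,W):
BBBBBBBBB
BBBYBBBBB
BBBKKKKBB
BBBKKKKBB
BBWKKKKBB
BBBKBKKYB
BBBBBBBYB
BBBBBBBWB
After op 6 paint(4,5,G):
BBBBBBBBB
BBBYBBBBB
BBBKKKKBB
BBBKKKKBB
BBWKKGKBB
BBBKBKKYB
BBBBBBBYB
BBBBBBBWB

Answer: BBBBBBBBB
BBBYBBBBB
BBBKKKKBB
BBBKKKKBB
BBWKKGKBB
BBBKBKKYB
BBBBBBBYB
BBBBBBBWB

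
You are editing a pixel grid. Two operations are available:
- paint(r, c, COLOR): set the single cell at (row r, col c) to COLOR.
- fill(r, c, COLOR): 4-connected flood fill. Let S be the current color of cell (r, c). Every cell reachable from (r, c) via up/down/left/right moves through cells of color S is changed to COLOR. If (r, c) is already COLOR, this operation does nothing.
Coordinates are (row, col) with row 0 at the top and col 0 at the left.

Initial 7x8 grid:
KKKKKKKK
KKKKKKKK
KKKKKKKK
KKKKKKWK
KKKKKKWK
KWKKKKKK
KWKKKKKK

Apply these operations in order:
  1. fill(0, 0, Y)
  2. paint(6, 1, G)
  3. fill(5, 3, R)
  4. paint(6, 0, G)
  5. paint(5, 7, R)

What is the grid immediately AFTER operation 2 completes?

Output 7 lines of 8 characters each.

Answer: YYYYYYYY
YYYYYYYY
YYYYYYYY
YYYYYYWY
YYYYYYWY
YWYYYYYY
YGYYYYYY

Derivation:
After op 1 fill(0,0,Y) [52 cells changed]:
YYYYYYYY
YYYYYYYY
YYYYYYYY
YYYYYYWY
YYYYYYWY
YWYYYYYY
YWYYYYYY
After op 2 paint(6,1,G):
YYYYYYYY
YYYYYYYY
YYYYYYYY
YYYYYYWY
YYYYYYWY
YWYYYYYY
YGYYYYYY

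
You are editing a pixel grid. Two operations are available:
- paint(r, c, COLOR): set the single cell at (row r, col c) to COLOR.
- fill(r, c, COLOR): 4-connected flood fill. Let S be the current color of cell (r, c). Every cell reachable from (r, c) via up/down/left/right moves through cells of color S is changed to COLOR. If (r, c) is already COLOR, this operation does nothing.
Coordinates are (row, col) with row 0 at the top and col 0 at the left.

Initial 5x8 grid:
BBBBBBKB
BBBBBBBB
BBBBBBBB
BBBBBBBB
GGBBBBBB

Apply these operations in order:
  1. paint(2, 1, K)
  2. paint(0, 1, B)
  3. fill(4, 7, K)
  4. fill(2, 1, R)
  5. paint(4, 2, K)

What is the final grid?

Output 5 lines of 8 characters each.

Answer: RRRRRRRR
RRRRRRRR
RRRRRRRR
RRRRRRRR
GGKRRRRR

Derivation:
After op 1 paint(2,1,K):
BBBBBBKB
BBBBBBBB
BKBBBBBB
BBBBBBBB
GGBBBBBB
After op 2 paint(0,1,B):
BBBBBBKB
BBBBBBBB
BKBBBBBB
BBBBBBBB
GGBBBBBB
After op 3 fill(4,7,K) [36 cells changed]:
KKKKKKKK
KKKKKKKK
KKKKKKKK
KKKKKKKK
GGKKKKKK
After op 4 fill(2,1,R) [38 cells changed]:
RRRRRRRR
RRRRRRRR
RRRRRRRR
RRRRRRRR
GGRRRRRR
After op 5 paint(4,2,K):
RRRRRRRR
RRRRRRRR
RRRRRRRR
RRRRRRRR
GGKRRRRR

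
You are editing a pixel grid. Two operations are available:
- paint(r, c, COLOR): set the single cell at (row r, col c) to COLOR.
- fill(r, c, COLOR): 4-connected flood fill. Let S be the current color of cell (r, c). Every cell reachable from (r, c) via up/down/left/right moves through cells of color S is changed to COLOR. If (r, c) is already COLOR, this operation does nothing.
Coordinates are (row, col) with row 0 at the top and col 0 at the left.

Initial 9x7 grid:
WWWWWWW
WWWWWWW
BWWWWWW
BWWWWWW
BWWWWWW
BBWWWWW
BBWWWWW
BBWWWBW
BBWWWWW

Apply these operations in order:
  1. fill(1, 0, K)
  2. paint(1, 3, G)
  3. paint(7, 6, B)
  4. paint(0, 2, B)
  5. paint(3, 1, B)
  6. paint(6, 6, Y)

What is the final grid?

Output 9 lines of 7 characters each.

After op 1 fill(1,0,K) [51 cells changed]:
KKKKKKK
KKKKKKK
BKKKKKK
BKKKKKK
BKKKKKK
BBKKKKK
BBKKKKK
BBKKKBK
BBKKKKK
After op 2 paint(1,3,G):
KKKKKKK
KKKGKKK
BKKKKKK
BKKKKKK
BKKKKKK
BBKKKKK
BBKKKKK
BBKKKBK
BBKKKKK
After op 3 paint(7,6,B):
KKKKKKK
KKKGKKK
BKKKKKK
BKKKKKK
BKKKKKK
BBKKKKK
BBKKKKK
BBKKKBB
BBKKKKK
After op 4 paint(0,2,B):
KKBKKKK
KKKGKKK
BKKKKKK
BKKKKKK
BKKKKKK
BBKKKKK
BBKKKKK
BBKKKBB
BBKKKKK
After op 5 paint(3,1,B):
KKBKKKK
KKKGKKK
BKKKKKK
BBKKKKK
BKKKKKK
BBKKKKK
BBKKKKK
BBKKKBB
BBKKKKK
After op 6 paint(6,6,Y):
KKBKKKK
KKKGKKK
BKKKKKK
BBKKKKK
BKKKKKK
BBKKKKK
BBKKKKY
BBKKKBB
BBKKKKK

Answer: KKBKKKK
KKKGKKK
BKKKKKK
BBKKKKK
BKKKKKK
BBKKKKK
BBKKKKY
BBKKKBB
BBKKKKK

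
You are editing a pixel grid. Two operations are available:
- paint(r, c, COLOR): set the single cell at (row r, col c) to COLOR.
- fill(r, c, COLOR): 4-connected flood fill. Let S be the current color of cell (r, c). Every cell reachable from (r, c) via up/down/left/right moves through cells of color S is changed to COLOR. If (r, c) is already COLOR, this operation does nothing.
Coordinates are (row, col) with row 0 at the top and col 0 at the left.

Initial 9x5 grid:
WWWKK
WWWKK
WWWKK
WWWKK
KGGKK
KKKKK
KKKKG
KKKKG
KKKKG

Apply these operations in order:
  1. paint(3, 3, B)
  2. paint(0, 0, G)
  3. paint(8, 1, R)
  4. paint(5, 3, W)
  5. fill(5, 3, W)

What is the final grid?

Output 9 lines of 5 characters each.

Answer: GWWKK
WWWKK
WWWKK
WWWBK
KGGKK
KKKWK
KKKKG
KKKKG
KRKKG

Derivation:
After op 1 paint(3,3,B):
WWWKK
WWWKK
WWWKK
WWWBK
KGGKK
KKKKK
KKKKG
KKKKG
KKKKG
After op 2 paint(0,0,G):
GWWKK
WWWKK
WWWKK
WWWBK
KGGKK
KKKKK
KKKKG
KKKKG
KKKKG
After op 3 paint(8,1,R):
GWWKK
WWWKK
WWWKK
WWWBK
KGGKK
KKKKK
KKKKG
KKKKG
KRKKG
After op 4 paint(5,3,W):
GWWKK
WWWKK
WWWKK
WWWBK
KGGKK
KKKWK
KKKKG
KKKKG
KRKKG
After op 5 fill(5,3,W) [0 cells changed]:
GWWKK
WWWKK
WWWKK
WWWBK
KGGKK
KKKWK
KKKKG
KKKKG
KRKKG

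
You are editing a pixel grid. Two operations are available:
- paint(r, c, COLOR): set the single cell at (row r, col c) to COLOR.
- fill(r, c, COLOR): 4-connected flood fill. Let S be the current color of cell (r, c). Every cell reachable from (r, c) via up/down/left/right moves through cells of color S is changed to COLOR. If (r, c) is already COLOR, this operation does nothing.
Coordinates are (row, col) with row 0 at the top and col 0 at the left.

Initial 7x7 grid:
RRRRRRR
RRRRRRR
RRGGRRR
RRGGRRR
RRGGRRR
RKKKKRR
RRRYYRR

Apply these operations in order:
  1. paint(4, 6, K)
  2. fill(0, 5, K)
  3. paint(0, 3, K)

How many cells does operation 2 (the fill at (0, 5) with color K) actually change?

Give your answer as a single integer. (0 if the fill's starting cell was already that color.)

After op 1 paint(4,6,K):
RRRRRRR
RRRRRRR
RRGGRRR
RRGGRRR
RRGGRRK
RKKKKRR
RRRYYRR
After op 2 fill(0,5,K) [36 cells changed]:
KKKKKKK
KKKKKKK
KKGGKKK
KKGGKKK
KKGGKKK
KKKKKKK
KKKYYKK

Answer: 36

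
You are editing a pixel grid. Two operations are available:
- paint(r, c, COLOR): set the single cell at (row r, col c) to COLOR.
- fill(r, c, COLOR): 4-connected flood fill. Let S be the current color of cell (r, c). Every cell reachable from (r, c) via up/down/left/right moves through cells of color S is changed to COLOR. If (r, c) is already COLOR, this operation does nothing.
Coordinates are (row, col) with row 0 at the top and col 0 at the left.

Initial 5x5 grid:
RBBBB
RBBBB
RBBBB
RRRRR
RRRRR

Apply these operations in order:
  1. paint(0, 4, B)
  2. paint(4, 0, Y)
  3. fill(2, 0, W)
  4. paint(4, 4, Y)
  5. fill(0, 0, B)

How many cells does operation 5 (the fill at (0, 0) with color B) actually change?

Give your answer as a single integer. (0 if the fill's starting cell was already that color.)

Answer: 11

Derivation:
After op 1 paint(0,4,B):
RBBBB
RBBBB
RBBBB
RRRRR
RRRRR
After op 2 paint(4,0,Y):
RBBBB
RBBBB
RBBBB
RRRRR
YRRRR
After op 3 fill(2,0,W) [12 cells changed]:
WBBBB
WBBBB
WBBBB
WWWWW
YWWWW
After op 4 paint(4,4,Y):
WBBBB
WBBBB
WBBBB
WWWWW
YWWWY
After op 5 fill(0,0,B) [11 cells changed]:
BBBBB
BBBBB
BBBBB
BBBBB
YBBBY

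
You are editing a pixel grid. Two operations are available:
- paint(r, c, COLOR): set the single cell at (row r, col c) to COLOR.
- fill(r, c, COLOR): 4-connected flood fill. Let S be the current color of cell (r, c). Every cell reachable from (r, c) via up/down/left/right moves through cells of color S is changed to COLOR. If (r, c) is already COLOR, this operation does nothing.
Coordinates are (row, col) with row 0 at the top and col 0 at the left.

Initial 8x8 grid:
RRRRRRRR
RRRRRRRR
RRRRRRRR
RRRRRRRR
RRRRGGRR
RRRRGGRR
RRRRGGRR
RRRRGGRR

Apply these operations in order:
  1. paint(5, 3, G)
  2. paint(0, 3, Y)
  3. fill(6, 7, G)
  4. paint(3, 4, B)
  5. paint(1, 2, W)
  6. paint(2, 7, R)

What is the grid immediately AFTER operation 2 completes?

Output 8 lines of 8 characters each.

Answer: RRRYRRRR
RRRRRRRR
RRRRRRRR
RRRRRRRR
RRRRGGRR
RRRGGGRR
RRRRGGRR
RRRRGGRR

Derivation:
After op 1 paint(5,3,G):
RRRRRRRR
RRRRRRRR
RRRRRRRR
RRRRRRRR
RRRRGGRR
RRRGGGRR
RRRRGGRR
RRRRGGRR
After op 2 paint(0,3,Y):
RRRYRRRR
RRRRRRRR
RRRRRRRR
RRRRRRRR
RRRRGGRR
RRRGGGRR
RRRRGGRR
RRRRGGRR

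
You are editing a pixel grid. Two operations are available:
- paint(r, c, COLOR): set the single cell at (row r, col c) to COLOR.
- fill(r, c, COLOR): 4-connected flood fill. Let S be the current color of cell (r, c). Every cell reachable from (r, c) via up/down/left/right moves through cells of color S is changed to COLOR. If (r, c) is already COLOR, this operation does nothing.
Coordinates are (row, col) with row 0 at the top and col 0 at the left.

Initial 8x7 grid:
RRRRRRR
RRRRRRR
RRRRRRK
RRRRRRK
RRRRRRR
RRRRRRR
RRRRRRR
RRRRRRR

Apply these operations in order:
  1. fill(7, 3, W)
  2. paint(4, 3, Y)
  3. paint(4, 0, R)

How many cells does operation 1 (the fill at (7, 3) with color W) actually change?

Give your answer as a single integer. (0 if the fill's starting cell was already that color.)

After op 1 fill(7,3,W) [54 cells changed]:
WWWWWWW
WWWWWWW
WWWWWWK
WWWWWWK
WWWWWWW
WWWWWWW
WWWWWWW
WWWWWWW

Answer: 54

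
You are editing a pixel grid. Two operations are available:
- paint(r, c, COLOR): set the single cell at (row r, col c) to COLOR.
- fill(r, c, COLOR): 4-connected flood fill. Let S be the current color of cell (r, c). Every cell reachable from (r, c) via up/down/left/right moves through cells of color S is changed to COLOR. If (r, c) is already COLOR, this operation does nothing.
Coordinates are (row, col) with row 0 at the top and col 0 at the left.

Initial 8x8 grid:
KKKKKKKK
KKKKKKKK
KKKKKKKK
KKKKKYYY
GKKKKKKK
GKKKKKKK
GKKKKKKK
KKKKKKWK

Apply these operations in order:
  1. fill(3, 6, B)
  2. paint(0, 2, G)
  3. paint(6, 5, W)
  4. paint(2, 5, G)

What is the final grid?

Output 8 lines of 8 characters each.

After op 1 fill(3,6,B) [3 cells changed]:
KKKKKKKK
KKKKKKKK
KKKKKKKK
KKKKKBBB
GKKKKKKK
GKKKKKKK
GKKKKKKK
KKKKKKWK
After op 2 paint(0,2,G):
KKGKKKKK
KKKKKKKK
KKKKKKKK
KKKKKBBB
GKKKKKKK
GKKKKKKK
GKKKKKKK
KKKKKKWK
After op 3 paint(6,5,W):
KKGKKKKK
KKKKKKKK
KKKKKKKK
KKKKKBBB
GKKKKKKK
GKKKKKKK
GKKKKWKK
KKKKKKWK
After op 4 paint(2,5,G):
KKGKKKKK
KKKKKKKK
KKKKKGKK
KKKKKBBB
GKKKKKKK
GKKKKKKK
GKKKKWKK
KKKKKKWK

Answer: KKGKKKKK
KKKKKKKK
KKKKKGKK
KKKKKBBB
GKKKKKKK
GKKKKKKK
GKKKKWKK
KKKKKKWK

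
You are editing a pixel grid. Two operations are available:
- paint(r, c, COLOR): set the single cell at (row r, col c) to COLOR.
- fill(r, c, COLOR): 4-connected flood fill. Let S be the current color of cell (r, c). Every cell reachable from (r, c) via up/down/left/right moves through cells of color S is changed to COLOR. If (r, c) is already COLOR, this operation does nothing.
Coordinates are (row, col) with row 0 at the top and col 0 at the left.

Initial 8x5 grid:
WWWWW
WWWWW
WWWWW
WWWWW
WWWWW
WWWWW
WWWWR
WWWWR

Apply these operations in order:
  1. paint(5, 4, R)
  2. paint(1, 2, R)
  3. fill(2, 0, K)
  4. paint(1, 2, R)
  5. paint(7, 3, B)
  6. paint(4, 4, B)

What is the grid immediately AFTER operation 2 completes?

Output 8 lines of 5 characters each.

After op 1 paint(5,4,R):
WWWWW
WWWWW
WWWWW
WWWWW
WWWWW
WWWWR
WWWWR
WWWWR
After op 2 paint(1,2,R):
WWWWW
WWRWW
WWWWW
WWWWW
WWWWW
WWWWR
WWWWR
WWWWR

Answer: WWWWW
WWRWW
WWWWW
WWWWW
WWWWW
WWWWR
WWWWR
WWWWR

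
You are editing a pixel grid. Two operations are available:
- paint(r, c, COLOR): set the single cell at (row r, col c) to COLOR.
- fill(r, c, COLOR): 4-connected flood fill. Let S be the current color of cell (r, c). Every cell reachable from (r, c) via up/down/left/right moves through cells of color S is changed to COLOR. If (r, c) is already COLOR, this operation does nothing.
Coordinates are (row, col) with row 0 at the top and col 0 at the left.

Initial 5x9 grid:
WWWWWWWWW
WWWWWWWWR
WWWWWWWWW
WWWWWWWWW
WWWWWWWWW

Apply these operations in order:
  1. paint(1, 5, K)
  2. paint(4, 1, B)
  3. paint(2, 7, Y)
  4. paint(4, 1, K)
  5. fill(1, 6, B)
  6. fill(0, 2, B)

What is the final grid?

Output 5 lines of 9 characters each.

Answer: BBBBBBBBB
BBBBBKBBR
BBBBBBBYB
BBBBBBBBB
BKBBBBBBB

Derivation:
After op 1 paint(1,5,K):
WWWWWWWWW
WWWWWKWWR
WWWWWWWWW
WWWWWWWWW
WWWWWWWWW
After op 2 paint(4,1,B):
WWWWWWWWW
WWWWWKWWR
WWWWWWWWW
WWWWWWWWW
WBWWWWWWW
After op 3 paint(2,7,Y):
WWWWWWWWW
WWWWWKWWR
WWWWWWWYW
WWWWWWWWW
WBWWWWWWW
After op 4 paint(4,1,K):
WWWWWWWWW
WWWWWKWWR
WWWWWWWYW
WWWWWWWWW
WKWWWWWWW
After op 5 fill(1,6,B) [41 cells changed]:
BBBBBBBBB
BBBBBKBBR
BBBBBBBYB
BBBBBBBBB
BKBBBBBBB
After op 6 fill(0,2,B) [0 cells changed]:
BBBBBBBBB
BBBBBKBBR
BBBBBBBYB
BBBBBBBBB
BKBBBBBBB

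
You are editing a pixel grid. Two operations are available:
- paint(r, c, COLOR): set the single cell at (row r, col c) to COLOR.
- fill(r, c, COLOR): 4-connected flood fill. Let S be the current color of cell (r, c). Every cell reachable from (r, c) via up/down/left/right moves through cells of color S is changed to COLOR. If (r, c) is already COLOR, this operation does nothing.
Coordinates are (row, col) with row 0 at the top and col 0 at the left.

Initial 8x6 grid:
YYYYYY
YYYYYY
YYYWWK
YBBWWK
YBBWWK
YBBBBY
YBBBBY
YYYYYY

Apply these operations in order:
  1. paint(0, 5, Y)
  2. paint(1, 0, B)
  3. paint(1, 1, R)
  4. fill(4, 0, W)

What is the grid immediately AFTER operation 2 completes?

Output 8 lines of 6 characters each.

After op 1 paint(0,5,Y):
YYYYYY
YYYYYY
YYYWWK
YBBWWK
YBBWWK
YBBBBY
YBBBBY
YYYYYY
After op 2 paint(1,0,B):
YYYYYY
BYYYYY
YYYWWK
YBBWWK
YBBWWK
YBBBBY
YBBBBY
YYYYYY

Answer: YYYYYY
BYYYYY
YYYWWK
YBBWWK
YBBWWK
YBBBBY
YBBBBY
YYYYYY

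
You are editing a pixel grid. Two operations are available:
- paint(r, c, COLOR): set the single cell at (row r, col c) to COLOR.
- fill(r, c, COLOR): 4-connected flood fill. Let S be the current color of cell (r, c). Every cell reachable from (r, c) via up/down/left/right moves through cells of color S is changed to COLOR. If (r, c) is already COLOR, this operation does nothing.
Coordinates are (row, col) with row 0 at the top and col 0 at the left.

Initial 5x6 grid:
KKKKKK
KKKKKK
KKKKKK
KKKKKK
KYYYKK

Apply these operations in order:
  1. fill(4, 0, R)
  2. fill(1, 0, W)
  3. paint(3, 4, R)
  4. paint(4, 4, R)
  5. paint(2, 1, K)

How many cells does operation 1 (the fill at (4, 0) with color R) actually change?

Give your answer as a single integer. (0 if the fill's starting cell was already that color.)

After op 1 fill(4,0,R) [27 cells changed]:
RRRRRR
RRRRRR
RRRRRR
RRRRRR
RYYYRR

Answer: 27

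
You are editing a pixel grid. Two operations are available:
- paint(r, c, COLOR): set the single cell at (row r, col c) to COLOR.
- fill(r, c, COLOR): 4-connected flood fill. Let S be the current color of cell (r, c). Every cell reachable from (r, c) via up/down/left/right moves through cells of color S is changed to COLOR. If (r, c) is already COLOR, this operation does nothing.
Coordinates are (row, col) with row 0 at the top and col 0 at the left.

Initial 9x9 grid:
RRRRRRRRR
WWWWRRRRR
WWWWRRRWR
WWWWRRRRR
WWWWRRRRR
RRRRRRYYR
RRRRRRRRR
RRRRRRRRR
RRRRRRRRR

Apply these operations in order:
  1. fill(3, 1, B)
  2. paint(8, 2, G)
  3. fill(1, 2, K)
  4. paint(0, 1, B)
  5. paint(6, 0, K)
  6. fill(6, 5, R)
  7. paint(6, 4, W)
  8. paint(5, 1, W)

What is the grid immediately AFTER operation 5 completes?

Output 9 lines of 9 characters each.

Answer: RBRRRRRRR
KKKKRRRRR
KKKKRRRWR
KKKKRRRRR
KKKKRRRRR
RRRRRRYYR
KRRRRRRRR
RRRRRRRRR
RRGRRRRRR

Derivation:
After op 1 fill(3,1,B) [16 cells changed]:
RRRRRRRRR
BBBBRRRRR
BBBBRRRWR
BBBBRRRRR
BBBBRRRRR
RRRRRRYYR
RRRRRRRRR
RRRRRRRRR
RRRRRRRRR
After op 2 paint(8,2,G):
RRRRRRRRR
BBBBRRRRR
BBBBRRRWR
BBBBRRRRR
BBBBRRRRR
RRRRRRYYR
RRRRRRRRR
RRRRRRRRR
RRGRRRRRR
After op 3 fill(1,2,K) [16 cells changed]:
RRRRRRRRR
KKKKRRRRR
KKKKRRRWR
KKKKRRRRR
KKKKRRRRR
RRRRRRYYR
RRRRRRRRR
RRRRRRRRR
RRGRRRRRR
After op 4 paint(0,1,B):
RBRRRRRRR
KKKKRRRRR
KKKKRRRWR
KKKKRRRRR
KKKKRRRRR
RRRRRRYYR
RRRRRRRRR
RRRRRRRRR
RRGRRRRRR
After op 5 paint(6,0,K):
RBRRRRRRR
KKKKRRRRR
KKKKRRRWR
KKKKRRRRR
KKKKRRRRR
RRRRRRYYR
KRRRRRRRR
RRRRRRRRR
RRGRRRRRR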